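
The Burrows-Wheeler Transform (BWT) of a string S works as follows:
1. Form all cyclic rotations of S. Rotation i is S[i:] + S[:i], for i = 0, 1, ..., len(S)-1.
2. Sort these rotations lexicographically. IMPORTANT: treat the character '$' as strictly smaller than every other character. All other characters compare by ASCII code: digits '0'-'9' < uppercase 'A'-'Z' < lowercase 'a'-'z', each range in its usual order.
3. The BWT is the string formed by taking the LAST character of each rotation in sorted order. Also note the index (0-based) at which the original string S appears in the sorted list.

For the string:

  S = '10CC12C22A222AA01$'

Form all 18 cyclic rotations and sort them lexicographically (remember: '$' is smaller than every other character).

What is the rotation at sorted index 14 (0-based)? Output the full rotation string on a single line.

Answer: AA01$10CC12C22A222

Derivation:
All 18 rotations (rotation i = S[i:]+S[:i]):
  rot[0] = 10CC12C22A222AA01$
  rot[1] = 0CC12C22A222AA01$1
  rot[2] = CC12C22A222AA01$10
  rot[3] = C12C22A222AA01$10C
  rot[4] = 12C22A222AA01$10CC
  rot[5] = 2C22A222AA01$10CC1
  rot[6] = C22A222AA01$10CC12
  rot[7] = 22A222AA01$10CC12C
  rot[8] = 2A222AA01$10CC12C2
  rot[9] = A222AA01$10CC12C22
  rot[10] = 222AA01$10CC12C22A
  rot[11] = 22AA01$10CC12C22A2
  rot[12] = 2AA01$10CC12C22A22
  rot[13] = AA01$10CC12C22A222
  rot[14] = A01$10CC12C22A222A
  rot[15] = 01$10CC12C22A222AA
  rot[16] = 1$10CC12C22A222AA0
  rot[17] = $10CC12C22A222AA01
Sorted (with $ < everything):
  sorted[0] = $10CC12C22A222AA01
  sorted[1] = 01$10CC12C22A222AA
  sorted[2] = 0CC12C22A222AA01$1
  sorted[3] = 1$10CC12C22A222AA0
  sorted[4] = 10CC12C22A222AA01$
  sorted[5] = 12C22A222AA01$10CC
  sorted[6] = 222AA01$10CC12C22A
  sorted[7] = 22A222AA01$10CC12C
  sorted[8] = 22AA01$10CC12C22A2
  sorted[9] = 2A222AA01$10CC12C2
  sorted[10] = 2AA01$10CC12C22A22
  sorted[11] = 2C22A222AA01$10CC1
  sorted[12] = A01$10CC12C22A222A
  sorted[13] = A222AA01$10CC12C22
  sorted[14] = AA01$10CC12C22A222
  sorted[15] = C12C22A222AA01$10C
  sorted[16] = C22A222AA01$10CC12
  sorted[17] = CC12C22A222AA01$10
sorted[14] = AA01$10CC12C22A222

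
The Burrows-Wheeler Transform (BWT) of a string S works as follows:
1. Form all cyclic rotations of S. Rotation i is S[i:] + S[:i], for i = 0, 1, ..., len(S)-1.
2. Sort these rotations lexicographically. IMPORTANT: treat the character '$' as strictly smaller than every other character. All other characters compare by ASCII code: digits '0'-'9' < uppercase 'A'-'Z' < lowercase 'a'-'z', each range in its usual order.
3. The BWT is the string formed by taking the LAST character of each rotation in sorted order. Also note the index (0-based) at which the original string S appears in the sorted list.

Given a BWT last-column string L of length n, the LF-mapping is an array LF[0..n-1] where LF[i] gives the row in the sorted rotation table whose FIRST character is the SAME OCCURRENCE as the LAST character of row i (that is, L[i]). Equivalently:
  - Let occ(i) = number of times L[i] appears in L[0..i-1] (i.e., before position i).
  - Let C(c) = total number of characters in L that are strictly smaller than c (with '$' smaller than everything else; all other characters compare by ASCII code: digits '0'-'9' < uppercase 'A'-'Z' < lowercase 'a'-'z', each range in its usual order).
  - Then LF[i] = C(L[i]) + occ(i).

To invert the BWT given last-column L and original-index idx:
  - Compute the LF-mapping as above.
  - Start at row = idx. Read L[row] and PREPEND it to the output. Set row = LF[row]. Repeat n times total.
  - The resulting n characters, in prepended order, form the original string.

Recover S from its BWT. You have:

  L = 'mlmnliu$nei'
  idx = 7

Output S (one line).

Answer: millennium$

Derivation:
LF mapping: 6 4 7 8 5 2 10 0 9 1 3
Walk LF starting at row 7, prepending L[row]:
  step 1: row=7, L[7]='$', prepend. Next row=LF[7]=0
  step 2: row=0, L[0]='m', prepend. Next row=LF[0]=6
  step 3: row=6, L[6]='u', prepend. Next row=LF[6]=10
  step 4: row=10, L[10]='i', prepend. Next row=LF[10]=3
  step 5: row=3, L[3]='n', prepend. Next row=LF[3]=8
  step 6: row=8, L[8]='n', prepend. Next row=LF[8]=9
  step 7: row=9, L[9]='e', prepend. Next row=LF[9]=1
  step 8: row=1, L[1]='l', prepend. Next row=LF[1]=4
  step 9: row=4, L[4]='l', prepend. Next row=LF[4]=5
  step 10: row=5, L[5]='i', prepend. Next row=LF[5]=2
  step 11: row=2, L[2]='m', prepend. Next row=LF[2]=7
Reversed output: millennium$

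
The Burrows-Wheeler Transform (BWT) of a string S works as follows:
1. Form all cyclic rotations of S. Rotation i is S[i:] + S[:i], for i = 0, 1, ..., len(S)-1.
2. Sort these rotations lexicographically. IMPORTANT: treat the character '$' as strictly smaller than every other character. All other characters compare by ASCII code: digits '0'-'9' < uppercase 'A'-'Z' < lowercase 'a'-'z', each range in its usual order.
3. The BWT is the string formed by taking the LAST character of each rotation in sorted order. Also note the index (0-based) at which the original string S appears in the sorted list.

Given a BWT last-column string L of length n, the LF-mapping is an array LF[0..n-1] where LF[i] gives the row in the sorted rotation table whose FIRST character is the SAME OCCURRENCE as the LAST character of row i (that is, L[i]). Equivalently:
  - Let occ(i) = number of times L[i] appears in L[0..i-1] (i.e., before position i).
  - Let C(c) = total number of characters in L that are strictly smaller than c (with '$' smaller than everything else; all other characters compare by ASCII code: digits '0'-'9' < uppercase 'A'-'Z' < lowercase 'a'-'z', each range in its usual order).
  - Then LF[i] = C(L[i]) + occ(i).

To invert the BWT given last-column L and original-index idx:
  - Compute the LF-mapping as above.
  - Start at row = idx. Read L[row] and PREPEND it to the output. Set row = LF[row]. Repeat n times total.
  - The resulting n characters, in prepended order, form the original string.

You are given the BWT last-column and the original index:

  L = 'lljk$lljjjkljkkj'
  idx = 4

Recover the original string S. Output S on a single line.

LF mapping: 11 12 1 7 0 13 14 2 3 4 8 15 5 9 10 6
Walk LF starting at row 4, prepending L[row]:
  step 1: row=4, L[4]='$', prepend. Next row=LF[4]=0
  step 2: row=0, L[0]='l', prepend. Next row=LF[0]=11
  step 3: row=11, L[11]='l', prepend. Next row=LF[11]=15
  step 4: row=15, L[15]='j', prepend. Next row=LF[15]=6
  step 5: row=6, L[6]='l', prepend. Next row=LF[6]=14
  step 6: row=14, L[14]='k', prepend. Next row=LF[14]=10
  step 7: row=10, L[10]='k', prepend. Next row=LF[10]=8
  step 8: row=8, L[8]='j', prepend. Next row=LF[8]=3
  step 9: row=3, L[3]='k', prepend. Next row=LF[3]=7
  step 10: row=7, L[7]='j', prepend. Next row=LF[7]=2
  step 11: row=2, L[2]='j', prepend. Next row=LF[2]=1
  step 12: row=1, L[1]='l', prepend. Next row=LF[1]=12
  step 13: row=12, L[12]='j', prepend. Next row=LF[12]=5
  step 14: row=5, L[5]='l', prepend. Next row=LF[5]=13
  step 15: row=13, L[13]='k', prepend. Next row=LF[13]=9
  step 16: row=9, L[9]='j', prepend. Next row=LF[9]=4
Reversed output: jkljljjkjkkljll$

Answer: jkljljjkjkkljll$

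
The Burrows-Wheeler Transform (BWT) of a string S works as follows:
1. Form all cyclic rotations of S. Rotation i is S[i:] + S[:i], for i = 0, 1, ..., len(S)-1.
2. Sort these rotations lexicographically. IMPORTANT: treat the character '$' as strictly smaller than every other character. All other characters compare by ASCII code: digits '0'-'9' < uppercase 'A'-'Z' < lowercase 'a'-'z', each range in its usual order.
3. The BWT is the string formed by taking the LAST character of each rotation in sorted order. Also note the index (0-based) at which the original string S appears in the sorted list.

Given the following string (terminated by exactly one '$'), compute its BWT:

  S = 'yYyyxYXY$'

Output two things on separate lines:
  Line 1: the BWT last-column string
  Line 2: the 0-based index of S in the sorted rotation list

All 9 rotations (rotation i = S[i:]+S[:i]):
  rot[0] = yYyyxYXY$
  rot[1] = YyyxYXY$y
  rot[2] = yyxYXY$yY
  rot[3] = yxYXY$yYy
  rot[4] = xYXY$yYyy
  rot[5] = YXY$yYyyx
  rot[6] = XY$yYyyxY
  rot[7] = Y$yYyyxYX
  rot[8] = $yYyyxYXY
Sorted (with $ < everything):
  sorted[0] = $yYyyxYXY  (last char: 'Y')
  sorted[1] = XY$yYyyxY  (last char: 'Y')
  sorted[2] = Y$yYyyxYX  (last char: 'X')
  sorted[3] = YXY$yYyyx  (last char: 'x')
  sorted[4] = YyyxYXY$y  (last char: 'y')
  sorted[5] = xYXY$yYyy  (last char: 'y')
  sorted[6] = yYyyxYXY$  (last char: '$')
  sorted[7] = yxYXY$yYy  (last char: 'y')
  sorted[8] = yyxYXY$yY  (last char: 'Y')
Last column: YYXxyy$yY
Original string S is at sorted index 6

Answer: YYXxyy$yY
6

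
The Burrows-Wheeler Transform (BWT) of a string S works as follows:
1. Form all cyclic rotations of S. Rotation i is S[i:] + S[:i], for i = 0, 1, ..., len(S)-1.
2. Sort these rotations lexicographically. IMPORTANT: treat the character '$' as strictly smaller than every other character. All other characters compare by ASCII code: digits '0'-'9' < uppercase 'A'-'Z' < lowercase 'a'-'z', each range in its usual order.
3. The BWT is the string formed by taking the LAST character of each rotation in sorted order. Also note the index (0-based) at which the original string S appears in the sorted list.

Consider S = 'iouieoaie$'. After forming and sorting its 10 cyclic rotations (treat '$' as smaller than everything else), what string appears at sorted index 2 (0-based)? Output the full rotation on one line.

Answer: e$iouieoai

Derivation:
All 10 rotations (rotation i = S[i:]+S[:i]):
  rot[0] = iouieoaie$
  rot[1] = ouieoaie$i
  rot[2] = uieoaie$io
  rot[3] = ieoaie$iou
  rot[4] = eoaie$ioui
  rot[5] = oaie$iouie
  rot[6] = aie$iouieo
  rot[7] = ie$iouieoa
  rot[8] = e$iouieoai
  rot[9] = $iouieoaie
Sorted (with $ < everything):
  sorted[0] = $iouieoaie
  sorted[1] = aie$iouieo
  sorted[2] = e$iouieoai
  sorted[3] = eoaie$ioui
  sorted[4] = ie$iouieoa
  sorted[5] = ieoaie$iou
  sorted[6] = iouieoaie$
  sorted[7] = oaie$iouie
  sorted[8] = ouieoaie$i
  sorted[9] = uieoaie$io
sorted[2] = e$iouieoai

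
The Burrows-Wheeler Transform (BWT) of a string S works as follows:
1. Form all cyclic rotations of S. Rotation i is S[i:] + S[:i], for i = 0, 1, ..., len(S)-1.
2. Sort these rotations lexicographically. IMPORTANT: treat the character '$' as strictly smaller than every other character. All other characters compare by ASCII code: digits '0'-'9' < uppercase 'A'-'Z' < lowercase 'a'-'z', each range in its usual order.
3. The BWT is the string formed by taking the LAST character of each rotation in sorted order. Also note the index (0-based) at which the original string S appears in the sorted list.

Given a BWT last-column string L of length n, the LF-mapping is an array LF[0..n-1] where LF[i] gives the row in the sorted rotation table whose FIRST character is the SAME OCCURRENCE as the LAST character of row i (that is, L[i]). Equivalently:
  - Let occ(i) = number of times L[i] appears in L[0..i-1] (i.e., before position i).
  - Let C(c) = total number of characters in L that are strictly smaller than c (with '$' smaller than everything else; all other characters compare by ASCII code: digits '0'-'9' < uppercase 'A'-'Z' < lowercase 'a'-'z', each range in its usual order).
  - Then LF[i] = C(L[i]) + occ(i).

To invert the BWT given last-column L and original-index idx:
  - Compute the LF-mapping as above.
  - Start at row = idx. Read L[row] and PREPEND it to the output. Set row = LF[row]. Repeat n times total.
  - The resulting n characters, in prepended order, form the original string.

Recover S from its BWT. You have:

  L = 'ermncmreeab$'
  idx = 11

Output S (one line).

LF mapping: 4 10 7 9 3 8 11 5 6 1 2 0
Walk LF starting at row 11, prepending L[row]:
  step 1: row=11, L[11]='$', prepend. Next row=LF[11]=0
  step 2: row=0, L[0]='e', prepend. Next row=LF[0]=4
  step 3: row=4, L[4]='c', prepend. Next row=LF[4]=3
  step 4: row=3, L[3]='n', prepend. Next row=LF[3]=9
  step 5: row=9, L[9]='a', prepend. Next row=LF[9]=1
  step 6: row=1, L[1]='r', prepend. Next row=LF[1]=10
  step 7: row=10, L[10]='b', prepend. Next row=LF[10]=2
  step 8: row=2, L[2]='m', prepend. Next row=LF[2]=7
  step 9: row=7, L[7]='e', prepend. Next row=LF[7]=5
  step 10: row=5, L[5]='m', prepend. Next row=LF[5]=8
  step 11: row=8, L[8]='e', prepend. Next row=LF[8]=6
  step 12: row=6, L[6]='r', prepend. Next row=LF[6]=11
Reversed output: remembrance$

Answer: remembrance$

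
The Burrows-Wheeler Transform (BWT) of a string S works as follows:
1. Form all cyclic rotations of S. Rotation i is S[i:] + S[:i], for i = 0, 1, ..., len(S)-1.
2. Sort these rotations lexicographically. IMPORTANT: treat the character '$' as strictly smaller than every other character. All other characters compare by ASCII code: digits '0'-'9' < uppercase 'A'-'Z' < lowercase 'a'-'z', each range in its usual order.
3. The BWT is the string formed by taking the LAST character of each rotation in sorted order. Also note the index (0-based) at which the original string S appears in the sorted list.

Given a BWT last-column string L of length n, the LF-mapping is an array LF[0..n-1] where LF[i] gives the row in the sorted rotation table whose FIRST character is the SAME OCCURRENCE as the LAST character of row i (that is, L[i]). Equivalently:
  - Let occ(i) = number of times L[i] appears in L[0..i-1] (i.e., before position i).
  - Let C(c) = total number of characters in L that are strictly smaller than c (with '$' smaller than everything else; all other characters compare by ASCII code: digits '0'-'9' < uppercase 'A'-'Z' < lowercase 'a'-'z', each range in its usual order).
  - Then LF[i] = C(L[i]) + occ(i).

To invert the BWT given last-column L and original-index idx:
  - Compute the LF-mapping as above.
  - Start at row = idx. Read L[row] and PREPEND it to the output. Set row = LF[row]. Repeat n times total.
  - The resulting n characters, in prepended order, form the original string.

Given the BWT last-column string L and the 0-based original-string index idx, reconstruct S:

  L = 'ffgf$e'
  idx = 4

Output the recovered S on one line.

LF mapping: 2 3 5 4 0 1
Walk LF starting at row 4, prepending L[row]:
  step 1: row=4, L[4]='$', prepend. Next row=LF[4]=0
  step 2: row=0, L[0]='f', prepend. Next row=LF[0]=2
  step 3: row=2, L[2]='g', prepend. Next row=LF[2]=5
  step 4: row=5, L[5]='e', prepend. Next row=LF[5]=1
  step 5: row=1, L[1]='f', prepend. Next row=LF[1]=3
  step 6: row=3, L[3]='f', prepend. Next row=LF[3]=4
Reversed output: ffegf$

Answer: ffegf$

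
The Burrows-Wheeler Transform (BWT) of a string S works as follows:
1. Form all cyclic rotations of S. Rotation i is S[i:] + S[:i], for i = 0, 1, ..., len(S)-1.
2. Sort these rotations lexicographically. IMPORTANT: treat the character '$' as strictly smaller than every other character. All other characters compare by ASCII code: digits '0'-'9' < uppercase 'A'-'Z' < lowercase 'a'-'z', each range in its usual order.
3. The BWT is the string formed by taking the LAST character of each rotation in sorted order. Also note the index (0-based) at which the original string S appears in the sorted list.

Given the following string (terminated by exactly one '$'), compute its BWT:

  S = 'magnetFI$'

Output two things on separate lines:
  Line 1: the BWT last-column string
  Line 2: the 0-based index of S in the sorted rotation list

Answer: ItFmna$ge
6

Derivation:
All 9 rotations (rotation i = S[i:]+S[:i]):
  rot[0] = magnetFI$
  rot[1] = agnetFI$m
  rot[2] = gnetFI$ma
  rot[3] = netFI$mag
  rot[4] = etFI$magn
  rot[5] = tFI$magne
  rot[6] = FI$magnet
  rot[7] = I$magnetF
  rot[8] = $magnetFI
Sorted (with $ < everything):
  sorted[0] = $magnetFI  (last char: 'I')
  sorted[1] = FI$magnet  (last char: 't')
  sorted[2] = I$magnetF  (last char: 'F')
  sorted[3] = agnetFI$m  (last char: 'm')
  sorted[4] = etFI$magn  (last char: 'n')
  sorted[5] = gnetFI$ma  (last char: 'a')
  sorted[6] = magnetFI$  (last char: '$')
  sorted[7] = netFI$mag  (last char: 'g')
  sorted[8] = tFI$magne  (last char: 'e')
Last column: ItFmna$ge
Original string S is at sorted index 6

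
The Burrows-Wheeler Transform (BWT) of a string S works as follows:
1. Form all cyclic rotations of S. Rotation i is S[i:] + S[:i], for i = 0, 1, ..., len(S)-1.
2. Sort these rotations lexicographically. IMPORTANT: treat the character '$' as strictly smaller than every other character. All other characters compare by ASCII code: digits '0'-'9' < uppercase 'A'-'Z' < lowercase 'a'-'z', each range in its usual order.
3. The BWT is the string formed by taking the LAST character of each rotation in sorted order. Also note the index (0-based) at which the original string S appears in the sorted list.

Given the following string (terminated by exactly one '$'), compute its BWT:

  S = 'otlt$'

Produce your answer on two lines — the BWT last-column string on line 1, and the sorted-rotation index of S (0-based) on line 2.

All 5 rotations (rotation i = S[i:]+S[:i]):
  rot[0] = otlt$
  rot[1] = tlt$o
  rot[2] = lt$ot
  rot[3] = t$otl
  rot[4] = $otlt
Sorted (with $ < everything):
  sorted[0] = $otlt  (last char: 't')
  sorted[1] = lt$ot  (last char: 't')
  sorted[2] = otlt$  (last char: '$')
  sorted[3] = t$otl  (last char: 'l')
  sorted[4] = tlt$o  (last char: 'o')
Last column: tt$lo
Original string S is at sorted index 2

Answer: tt$lo
2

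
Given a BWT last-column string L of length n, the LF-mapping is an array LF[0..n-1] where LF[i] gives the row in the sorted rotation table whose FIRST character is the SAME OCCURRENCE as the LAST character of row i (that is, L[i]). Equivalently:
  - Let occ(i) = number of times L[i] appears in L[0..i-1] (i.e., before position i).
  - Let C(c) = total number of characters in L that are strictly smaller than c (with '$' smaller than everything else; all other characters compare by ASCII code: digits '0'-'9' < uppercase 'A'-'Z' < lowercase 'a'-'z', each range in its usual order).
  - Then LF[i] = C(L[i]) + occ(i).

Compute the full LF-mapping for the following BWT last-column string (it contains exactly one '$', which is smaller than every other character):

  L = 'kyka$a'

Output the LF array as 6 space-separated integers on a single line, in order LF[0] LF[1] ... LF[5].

Char counts: '$':1, 'a':2, 'k':2, 'y':1
C (first-col start): C('$')=0, C('a')=1, C('k')=3, C('y')=5
L[0]='k': occ=0, LF[0]=C('k')+0=3+0=3
L[1]='y': occ=0, LF[1]=C('y')+0=5+0=5
L[2]='k': occ=1, LF[2]=C('k')+1=3+1=4
L[3]='a': occ=0, LF[3]=C('a')+0=1+0=1
L[4]='$': occ=0, LF[4]=C('$')+0=0+0=0
L[5]='a': occ=1, LF[5]=C('a')+1=1+1=2

Answer: 3 5 4 1 0 2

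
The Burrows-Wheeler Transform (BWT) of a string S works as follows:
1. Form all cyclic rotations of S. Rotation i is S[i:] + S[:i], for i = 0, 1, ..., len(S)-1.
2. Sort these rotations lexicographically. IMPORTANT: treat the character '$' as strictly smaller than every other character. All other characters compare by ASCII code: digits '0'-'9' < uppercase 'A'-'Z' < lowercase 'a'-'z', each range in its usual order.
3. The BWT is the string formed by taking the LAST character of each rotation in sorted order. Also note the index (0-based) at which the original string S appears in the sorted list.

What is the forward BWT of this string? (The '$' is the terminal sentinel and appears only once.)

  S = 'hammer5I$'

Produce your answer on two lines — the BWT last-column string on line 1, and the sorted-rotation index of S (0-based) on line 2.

All 9 rotations (rotation i = S[i:]+S[:i]):
  rot[0] = hammer5I$
  rot[1] = ammer5I$h
  rot[2] = mmer5I$ha
  rot[3] = mer5I$ham
  rot[4] = er5I$hamm
  rot[5] = r5I$hamme
  rot[6] = 5I$hammer
  rot[7] = I$hammer5
  rot[8] = $hammer5I
Sorted (with $ < everything):
  sorted[0] = $hammer5I  (last char: 'I')
  sorted[1] = 5I$hammer  (last char: 'r')
  sorted[2] = I$hammer5  (last char: '5')
  sorted[3] = ammer5I$h  (last char: 'h')
  sorted[4] = er5I$hamm  (last char: 'm')
  sorted[5] = hammer5I$  (last char: '$')
  sorted[6] = mer5I$ham  (last char: 'm')
  sorted[7] = mmer5I$ha  (last char: 'a')
  sorted[8] = r5I$hamme  (last char: 'e')
Last column: Ir5hm$mae
Original string S is at sorted index 5

Answer: Ir5hm$mae
5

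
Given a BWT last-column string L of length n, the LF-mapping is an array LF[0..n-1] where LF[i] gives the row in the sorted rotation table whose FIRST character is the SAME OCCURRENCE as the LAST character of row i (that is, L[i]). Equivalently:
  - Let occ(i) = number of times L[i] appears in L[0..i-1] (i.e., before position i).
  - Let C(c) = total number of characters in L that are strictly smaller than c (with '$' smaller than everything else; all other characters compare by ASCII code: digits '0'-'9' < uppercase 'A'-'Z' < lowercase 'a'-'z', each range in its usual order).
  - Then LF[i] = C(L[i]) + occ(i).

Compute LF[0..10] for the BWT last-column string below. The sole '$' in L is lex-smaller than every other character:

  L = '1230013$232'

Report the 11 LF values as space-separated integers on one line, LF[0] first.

Char counts: '$':1, '0':2, '1':2, '2':3, '3':3
C (first-col start): C('$')=0, C('0')=1, C('1')=3, C('2')=5, C('3')=8
L[0]='1': occ=0, LF[0]=C('1')+0=3+0=3
L[1]='2': occ=0, LF[1]=C('2')+0=5+0=5
L[2]='3': occ=0, LF[2]=C('3')+0=8+0=8
L[3]='0': occ=0, LF[3]=C('0')+0=1+0=1
L[4]='0': occ=1, LF[4]=C('0')+1=1+1=2
L[5]='1': occ=1, LF[5]=C('1')+1=3+1=4
L[6]='3': occ=1, LF[6]=C('3')+1=8+1=9
L[7]='$': occ=0, LF[7]=C('$')+0=0+0=0
L[8]='2': occ=1, LF[8]=C('2')+1=5+1=6
L[9]='3': occ=2, LF[9]=C('3')+2=8+2=10
L[10]='2': occ=2, LF[10]=C('2')+2=5+2=7

Answer: 3 5 8 1 2 4 9 0 6 10 7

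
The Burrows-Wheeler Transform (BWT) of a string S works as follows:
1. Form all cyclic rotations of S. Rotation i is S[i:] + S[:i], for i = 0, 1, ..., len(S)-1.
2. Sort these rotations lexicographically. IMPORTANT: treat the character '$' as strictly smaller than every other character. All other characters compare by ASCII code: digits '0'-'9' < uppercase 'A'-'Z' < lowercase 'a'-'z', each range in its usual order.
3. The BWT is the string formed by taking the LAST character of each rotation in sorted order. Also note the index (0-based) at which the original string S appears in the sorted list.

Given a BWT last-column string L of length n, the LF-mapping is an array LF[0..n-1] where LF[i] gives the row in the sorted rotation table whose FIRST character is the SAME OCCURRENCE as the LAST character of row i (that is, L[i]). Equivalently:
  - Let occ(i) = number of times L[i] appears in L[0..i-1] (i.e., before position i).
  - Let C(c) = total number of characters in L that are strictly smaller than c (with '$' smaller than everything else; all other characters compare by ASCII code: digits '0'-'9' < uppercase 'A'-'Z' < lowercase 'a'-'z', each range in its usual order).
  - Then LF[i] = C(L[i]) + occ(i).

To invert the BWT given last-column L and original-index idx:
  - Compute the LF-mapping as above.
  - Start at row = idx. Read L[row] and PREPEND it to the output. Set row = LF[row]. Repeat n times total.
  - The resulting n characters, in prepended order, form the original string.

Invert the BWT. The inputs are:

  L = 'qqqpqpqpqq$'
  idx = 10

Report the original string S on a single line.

LF mapping: 4 5 6 1 7 2 8 3 9 10 0
Walk LF starting at row 10, prepending L[row]:
  step 1: row=10, L[10]='$', prepend. Next row=LF[10]=0
  step 2: row=0, L[0]='q', prepend. Next row=LF[0]=4
  step 3: row=4, L[4]='q', prepend. Next row=LF[4]=7
  step 4: row=7, L[7]='p', prepend. Next row=LF[7]=3
  step 5: row=3, L[3]='p', prepend. Next row=LF[3]=1
  step 6: row=1, L[1]='q', prepend. Next row=LF[1]=5
  step 7: row=5, L[5]='p', prepend. Next row=LF[5]=2
  step 8: row=2, L[2]='q', prepend. Next row=LF[2]=6
  step 9: row=6, L[6]='q', prepend. Next row=LF[6]=8
  step 10: row=8, L[8]='q', prepend. Next row=LF[8]=9
  step 11: row=9, L[9]='q', prepend. Next row=LF[9]=10
Reversed output: qqqqpqppqq$

Answer: qqqqpqppqq$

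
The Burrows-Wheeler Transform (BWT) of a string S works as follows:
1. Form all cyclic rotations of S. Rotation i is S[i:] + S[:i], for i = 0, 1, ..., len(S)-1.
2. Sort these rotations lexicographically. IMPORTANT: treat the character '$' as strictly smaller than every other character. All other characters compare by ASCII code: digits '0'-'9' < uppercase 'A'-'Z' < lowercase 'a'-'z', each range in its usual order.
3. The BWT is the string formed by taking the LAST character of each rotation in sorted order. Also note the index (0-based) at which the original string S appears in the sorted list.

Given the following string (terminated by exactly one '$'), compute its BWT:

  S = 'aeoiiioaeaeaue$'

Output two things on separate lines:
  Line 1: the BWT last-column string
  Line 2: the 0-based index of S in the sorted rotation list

All 15 rotations (rotation i = S[i:]+S[:i]):
  rot[0] = aeoiiioaeaeaue$
  rot[1] = eoiiioaeaeaue$a
  rot[2] = oiiioaeaeaue$ae
  rot[3] = iiioaeaeaue$aeo
  rot[4] = iioaeaeaue$aeoi
  rot[5] = ioaeaeaue$aeoii
  rot[6] = oaeaeaue$aeoiii
  rot[7] = aeaeaue$aeoiiio
  rot[8] = eaeaue$aeoiiioa
  rot[9] = aeaue$aeoiiioae
  rot[10] = eaue$aeoiiioaea
  rot[11] = aue$aeoiiioaeae
  rot[12] = ue$aeoiiioaeaea
  rot[13] = e$aeoiiioaeaeau
  rot[14] = $aeoiiioaeaeaue
Sorted (with $ < everything):
  sorted[0] = $aeoiiioaeaeaue  (last char: 'e')
  sorted[1] = aeaeaue$aeoiiio  (last char: 'o')
  sorted[2] = aeaue$aeoiiioae  (last char: 'e')
  sorted[3] = aeoiiioaeaeaue$  (last char: '$')
  sorted[4] = aue$aeoiiioaeae  (last char: 'e')
  sorted[5] = e$aeoiiioaeaeau  (last char: 'u')
  sorted[6] = eaeaue$aeoiiioa  (last char: 'a')
  sorted[7] = eaue$aeoiiioaea  (last char: 'a')
  sorted[8] = eoiiioaeaeaue$a  (last char: 'a')
  sorted[9] = iiioaeaeaue$aeo  (last char: 'o')
  sorted[10] = iioaeaeaue$aeoi  (last char: 'i')
  sorted[11] = ioaeaeaue$aeoii  (last char: 'i')
  sorted[12] = oaeaeaue$aeoiii  (last char: 'i')
  sorted[13] = oiiioaeaeaue$ae  (last char: 'e')
  sorted[14] = ue$aeoiiioaeaea  (last char: 'a')
Last column: eoe$euaaaoiiiea
Original string S is at sorted index 3

Answer: eoe$euaaaoiiiea
3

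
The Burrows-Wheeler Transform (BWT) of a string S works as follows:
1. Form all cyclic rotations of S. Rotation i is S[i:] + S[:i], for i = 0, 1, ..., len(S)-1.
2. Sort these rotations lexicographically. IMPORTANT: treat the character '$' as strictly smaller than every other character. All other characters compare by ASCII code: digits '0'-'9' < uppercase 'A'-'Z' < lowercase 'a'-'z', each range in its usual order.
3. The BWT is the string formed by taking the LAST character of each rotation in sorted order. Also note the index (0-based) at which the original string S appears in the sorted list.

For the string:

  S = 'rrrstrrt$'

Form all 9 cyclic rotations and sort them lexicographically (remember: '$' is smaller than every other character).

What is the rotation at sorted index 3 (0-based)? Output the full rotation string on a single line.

Answer: rrt$rrrst

Derivation:
All 9 rotations (rotation i = S[i:]+S[:i]):
  rot[0] = rrrstrrt$
  rot[1] = rrstrrt$r
  rot[2] = rstrrt$rr
  rot[3] = strrt$rrr
  rot[4] = trrt$rrrs
  rot[5] = rrt$rrrst
  rot[6] = rt$rrrstr
  rot[7] = t$rrrstrr
  rot[8] = $rrrstrrt
Sorted (with $ < everything):
  sorted[0] = $rrrstrrt
  sorted[1] = rrrstrrt$
  sorted[2] = rrstrrt$r
  sorted[3] = rrt$rrrst
  sorted[4] = rstrrt$rr
  sorted[5] = rt$rrrstr
  sorted[6] = strrt$rrr
  sorted[7] = t$rrrstrr
  sorted[8] = trrt$rrrs
sorted[3] = rrt$rrrst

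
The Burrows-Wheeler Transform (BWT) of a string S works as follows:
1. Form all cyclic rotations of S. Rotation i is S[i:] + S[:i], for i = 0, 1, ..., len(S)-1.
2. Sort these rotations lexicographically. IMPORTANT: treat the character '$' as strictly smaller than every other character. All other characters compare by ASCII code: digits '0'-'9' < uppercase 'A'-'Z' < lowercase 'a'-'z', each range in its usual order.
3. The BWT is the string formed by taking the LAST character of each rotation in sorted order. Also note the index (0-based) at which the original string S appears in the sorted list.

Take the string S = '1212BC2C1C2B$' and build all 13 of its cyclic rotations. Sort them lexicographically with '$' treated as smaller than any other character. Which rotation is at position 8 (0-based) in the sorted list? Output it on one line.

Answer: B$1212BC2C1C2

Derivation:
All 13 rotations (rotation i = S[i:]+S[:i]):
  rot[0] = 1212BC2C1C2B$
  rot[1] = 212BC2C1C2B$1
  rot[2] = 12BC2C1C2B$12
  rot[3] = 2BC2C1C2B$121
  rot[4] = BC2C1C2B$1212
  rot[5] = C2C1C2B$1212B
  rot[6] = 2C1C2B$1212BC
  rot[7] = C1C2B$1212BC2
  rot[8] = 1C2B$1212BC2C
  rot[9] = C2B$1212BC2C1
  rot[10] = 2B$1212BC2C1C
  rot[11] = B$1212BC2C1C2
  rot[12] = $1212BC2C1C2B
Sorted (with $ < everything):
  sorted[0] = $1212BC2C1C2B
  sorted[1] = 1212BC2C1C2B$
  sorted[2] = 12BC2C1C2B$12
  sorted[3] = 1C2B$1212BC2C
  sorted[4] = 212BC2C1C2B$1
  sorted[5] = 2B$1212BC2C1C
  sorted[6] = 2BC2C1C2B$121
  sorted[7] = 2C1C2B$1212BC
  sorted[8] = B$1212BC2C1C2
  sorted[9] = BC2C1C2B$1212
  sorted[10] = C1C2B$1212BC2
  sorted[11] = C2B$1212BC2C1
  sorted[12] = C2C1C2B$1212B
sorted[8] = B$1212BC2C1C2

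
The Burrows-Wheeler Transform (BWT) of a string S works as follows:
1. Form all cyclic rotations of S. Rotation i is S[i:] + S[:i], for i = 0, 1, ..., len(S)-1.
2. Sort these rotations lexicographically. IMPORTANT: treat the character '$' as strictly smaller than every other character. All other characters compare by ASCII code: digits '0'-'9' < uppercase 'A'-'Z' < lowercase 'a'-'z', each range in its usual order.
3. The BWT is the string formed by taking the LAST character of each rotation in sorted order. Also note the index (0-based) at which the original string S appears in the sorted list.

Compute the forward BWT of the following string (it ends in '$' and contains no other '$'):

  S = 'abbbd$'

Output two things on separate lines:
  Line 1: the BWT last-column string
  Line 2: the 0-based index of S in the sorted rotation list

All 6 rotations (rotation i = S[i:]+S[:i]):
  rot[0] = abbbd$
  rot[1] = bbbd$a
  rot[2] = bbd$ab
  rot[3] = bd$abb
  rot[4] = d$abbb
  rot[5] = $abbbd
Sorted (with $ < everything):
  sorted[0] = $abbbd  (last char: 'd')
  sorted[1] = abbbd$  (last char: '$')
  sorted[2] = bbbd$a  (last char: 'a')
  sorted[3] = bbd$ab  (last char: 'b')
  sorted[4] = bd$abb  (last char: 'b')
  sorted[5] = d$abbb  (last char: 'b')
Last column: d$abbb
Original string S is at sorted index 1

Answer: d$abbb
1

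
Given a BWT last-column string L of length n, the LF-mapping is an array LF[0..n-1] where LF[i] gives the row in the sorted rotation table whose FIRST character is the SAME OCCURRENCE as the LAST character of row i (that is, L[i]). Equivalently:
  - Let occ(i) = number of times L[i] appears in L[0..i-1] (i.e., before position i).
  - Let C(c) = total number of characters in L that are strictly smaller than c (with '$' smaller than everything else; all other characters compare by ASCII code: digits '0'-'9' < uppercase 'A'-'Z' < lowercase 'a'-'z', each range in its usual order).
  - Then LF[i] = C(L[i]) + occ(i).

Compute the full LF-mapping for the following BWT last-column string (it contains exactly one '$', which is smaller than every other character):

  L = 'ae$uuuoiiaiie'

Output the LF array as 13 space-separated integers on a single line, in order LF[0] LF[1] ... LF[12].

Char counts: '$':1, 'a':2, 'e':2, 'i':4, 'o':1, 'u':3
C (first-col start): C('$')=0, C('a')=1, C('e')=3, C('i')=5, C('o')=9, C('u')=10
L[0]='a': occ=0, LF[0]=C('a')+0=1+0=1
L[1]='e': occ=0, LF[1]=C('e')+0=3+0=3
L[2]='$': occ=0, LF[2]=C('$')+0=0+0=0
L[3]='u': occ=0, LF[3]=C('u')+0=10+0=10
L[4]='u': occ=1, LF[4]=C('u')+1=10+1=11
L[5]='u': occ=2, LF[5]=C('u')+2=10+2=12
L[6]='o': occ=0, LF[6]=C('o')+0=9+0=9
L[7]='i': occ=0, LF[7]=C('i')+0=5+0=5
L[8]='i': occ=1, LF[8]=C('i')+1=5+1=6
L[9]='a': occ=1, LF[9]=C('a')+1=1+1=2
L[10]='i': occ=2, LF[10]=C('i')+2=5+2=7
L[11]='i': occ=3, LF[11]=C('i')+3=5+3=8
L[12]='e': occ=1, LF[12]=C('e')+1=3+1=4

Answer: 1 3 0 10 11 12 9 5 6 2 7 8 4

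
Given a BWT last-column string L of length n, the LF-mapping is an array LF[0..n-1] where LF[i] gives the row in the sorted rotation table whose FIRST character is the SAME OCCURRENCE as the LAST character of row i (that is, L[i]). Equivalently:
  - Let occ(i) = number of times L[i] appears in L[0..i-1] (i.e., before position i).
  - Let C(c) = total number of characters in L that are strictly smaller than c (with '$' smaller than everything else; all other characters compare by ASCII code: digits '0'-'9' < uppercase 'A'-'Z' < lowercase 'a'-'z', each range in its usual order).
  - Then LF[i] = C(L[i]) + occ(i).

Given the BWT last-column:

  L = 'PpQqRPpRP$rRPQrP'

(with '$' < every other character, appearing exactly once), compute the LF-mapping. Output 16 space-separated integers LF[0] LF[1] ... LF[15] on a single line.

Char counts: '$':1, 'P':5, 'Q':2, 'R':3, 'p':2, 'q':1, 'r':2
C (first-col start): C('$')=0, C('P')=1, C('Q')=6, C('R')=8, C('p')=11, C('q')=13, C('r')=14
L[0]='P': occ=0, LF[0]=C('P')+0=1+0=1
L[1]='p': occ=0, LF[1]=C('p')+0=11+0=11
L[2]='Q': occ=0, LF[2]=C('Q')+0=6+0=6
L[3]='q': occ=0, LF[3]=C('q')+0=13+0=13
L[4]='R': occ=0, LF[4]=C('R')+0=8+0=8
L[5]='P': occ=1, LF[5]=C('P')+1=1+1=2
L[6]='p': occ=1, LF[6]=C('p')+1=11+1=12
L[7]='R': occ=1, LF[7]=C('R')+1=8+1=9
L[8]='P': occ=2, LF[8]=C('P')+2=1+2=3
L[9]='$': occ=0, LF[9]=C('$')+0=0+0=0
L[10]='r': occ=0, LF[10]=C('r')+0=14+0=14
L[11]='R': occ=2, LF[11]=C('R')+2=8+2=10
L[12]='P': occ=3, LF[12]=C('P')+3=1+3=4
L[13]='Q': occ=1, LF[13]=C('Q')+1=6+1=7
L[14]='r': occ=1, LF[14]=C('r')+1=14+1=15
L[15]='P': occ=4, LF[15]=C('P')+4=1+4=5

Answer: 1 11 6 13 8 2 12 9 3 0 14 10 4 7 15 5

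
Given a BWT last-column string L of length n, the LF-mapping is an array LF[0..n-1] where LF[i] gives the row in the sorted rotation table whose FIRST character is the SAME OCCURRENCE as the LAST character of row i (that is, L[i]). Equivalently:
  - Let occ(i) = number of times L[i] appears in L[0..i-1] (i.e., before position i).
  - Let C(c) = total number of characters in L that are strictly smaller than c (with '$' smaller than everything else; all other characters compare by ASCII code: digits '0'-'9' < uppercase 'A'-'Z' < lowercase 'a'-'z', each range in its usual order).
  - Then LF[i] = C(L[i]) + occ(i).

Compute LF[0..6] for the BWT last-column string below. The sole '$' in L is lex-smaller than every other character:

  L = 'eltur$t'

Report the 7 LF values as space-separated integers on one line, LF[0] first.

Answer: 1 2 4 6 3 0 5

Derivation:
Char counts: '$':1, 'e':1, 'l':1, 'r':1, 't':2, 'u':1
C (first-col start): C('$')=0, C('e')=1, C('l')=2, C('r')=3, C('t')=4, C('u')=6
L[0]='e': occ=0, LF[0]=C('e')+0=1+0=1
L[1]='l': occ=0, LF[1]=C('l')+0=2+0=2
L[2]='t': occ=0, LF[2]=C('t')+0=4+0=4
L[3]='u': occ=0, LF[3]=C('u')+0=6+0=6
L[4]='r': occ=0, LF[4]=C('r')+0=3+0=3
L[5]='$': occ=0, LF[5]=C('$')+0=0+0=0
L[6]='t': occ=1, LF[6]=C('t')+1=4+1=5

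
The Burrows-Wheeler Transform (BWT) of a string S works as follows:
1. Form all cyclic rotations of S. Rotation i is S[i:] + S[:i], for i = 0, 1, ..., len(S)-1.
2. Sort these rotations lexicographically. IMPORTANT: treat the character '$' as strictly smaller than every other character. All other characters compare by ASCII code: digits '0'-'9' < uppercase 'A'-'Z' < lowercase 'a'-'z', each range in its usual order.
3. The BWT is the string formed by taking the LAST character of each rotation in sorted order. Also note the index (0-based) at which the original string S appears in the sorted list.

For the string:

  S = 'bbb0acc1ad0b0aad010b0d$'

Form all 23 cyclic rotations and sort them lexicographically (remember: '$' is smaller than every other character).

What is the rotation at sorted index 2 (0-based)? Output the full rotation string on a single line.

All 23 rotations (rotation i = S[i:]+S[:i]):
  rot[0] = bbb0acc1ad0b0aad010b0d$
  rot[1] = bb0acc1ad0b0aad010b0d$b
  rot[2] = b0acc1ad0b0aad010b0d$bb
  rot[3] = 0acc1ad0b0aad010b0d$bbb
  rot[4] = acc1ad0b0aad010b0d$bbb0
  rot[5] = cc1ad0b0aad010b0d$bbb0a
  rot[6] = c1ad0b0aad010b0d$bbb0ac
  rot[7] = 1ad0b0aad010b0d$bbb0acc
  rot[8] = ad0b0aad010b0d$bbb0acc1
  rot[9] = d0b0aad010b0d$bbb0acc1a
  rot[10] = 0b0aad010b0d$bbb0acc1ad
  rot[11] = b0aad010b0d$bbb0acc1ad0
  rot[12] = 0aad010b0d$bbb0acc1ad0b
  rot[13] = aad010b0d$bbb0acc1ad0b0
  rot[14] = ad010b0d$bbb0acc1ad0b0a
  rot[15] = d010b0d$bbb0acc1ad0b0aa
  rot[16] = 010b0d$bbb0acc1ad0b0aad
  rot[17] = 10b0d$bbb0acc1ad0b0aad0
  rot[18] = 0b0d$bbb0acc1ad0b0aad01
  rot[19] = b0d$bbb0acc1ad0b0aad010
  rot[20] = 0d$bbb0acc1ad0b0aad010b
  rot[21] = d$bbb0acc1ad0b0aad010b0
  rot[22] = $bbb0acc1ad0b0aad010b0d
Sorted (with $ < everything):
  sorted[0] = $bbb0acc1ad0b0aad010b0d
  sorted[1] = 010b0d$bbb0acc1ad0b0aad
  sorted[2] = 0aad010b0d$bbb0acc1ad0b
  sorted[3] = 0acc1ad0b0aad010b0d$bbb
  sorted[4] = 0b0aad010b0d$bbb0acc1ad
  sorted[5] = 0b0d$bbb0acc1ad0b0aad01
  sorted[6] = 0d$bbb0acc1ad0b0aad010b
  sorted[7] = 10b0d$bbb0acc1ad0b0aad0
  sorted[8] = 1ad0b0aad010b0d$bbb0acc
  sorted[9] = aad010b0d$bbb0acc1ad0b0
  sorted[10] = acc1ad0b0aad010b0d$bbb0
  sorted[11] = ad010b0d$bbb0acc1ad0b0a
  sorted[12] = ad0b0aad010b0d$bbb0acc1
  sorted[13] = b0aad010b0d$bbb0acc1ad0
  sorted[14] = b0acc1ad0b0aad010b0d$bb
  sorted[15] = b0d$bbb0acc1ad0b0aad010
  sorted[16] = bb0acc1ad0b0aad010b0d$b
  sorted[17] = bbb0acc1ad0b0aad010b0d$
  sorted[18] = c1ad0b0aad010b0d$bbb0ac
  sorted[19] = cc1ad0b0aad010b0d$bbb0a
  sorted[20] = d$bbb0acc1ad0b0aad010b0
  sorted[21] = d010b0d$bbb0acc1ad0b0aa
  sorted[22] = d0b0aad010b0d$bbb0acc1a
sorted[2] = 0aad010b0d$bbb0acc1ad0b

Answer: 0aad010b0d$bbb0acc1ad0b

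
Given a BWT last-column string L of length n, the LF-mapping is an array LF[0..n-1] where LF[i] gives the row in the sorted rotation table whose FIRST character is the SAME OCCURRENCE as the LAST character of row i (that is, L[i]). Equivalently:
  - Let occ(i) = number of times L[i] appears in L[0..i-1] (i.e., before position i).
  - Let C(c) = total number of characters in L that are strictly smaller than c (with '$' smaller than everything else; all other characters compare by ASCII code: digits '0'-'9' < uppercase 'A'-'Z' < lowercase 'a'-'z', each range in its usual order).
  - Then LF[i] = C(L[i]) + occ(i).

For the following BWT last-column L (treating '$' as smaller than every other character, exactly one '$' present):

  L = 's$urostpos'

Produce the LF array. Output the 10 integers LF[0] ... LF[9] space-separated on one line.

Answer: 5 0 9 4 1 6 8 3 2 7

Derivation:
Char counts: '$':1, 'o':2, 'p':1, 'r':1, 's':3, 't':1, 'u':1
C (first-col start): C('$')=0, C('o')=1, C('p')=3, C('r')=4, C('s')=5, C('t')=8, C('u')=9
L[0]='s': occ=0, LF[0]=C('s')+0=5+0=5
L[1]='$': occ=0, LF[1]=C('$')+0=0+0=0
L[2]='u': occ=0, LF[2]=C('u')+0=9+0=9
L[3]='r': occ=0, LF[3]=C('r')+0=4+0=4
L[4]='o': occ=0, LF[4]=C('o')+0=1+0=1
L[5]='s': occ=1, LF[5]=C('s')+1=5+1=6
L[6]='t': occ=0, LF[6]=C('t')+0=8+0=8
L[7]='p': occ=0, LF[7]=C('p')+0=3+0=3
L[8]='o': occ=1, LF[8]=C('o')+1=1+1=2
L[9]='s': occ=2, LF[9]=C('s')+2=5+2=7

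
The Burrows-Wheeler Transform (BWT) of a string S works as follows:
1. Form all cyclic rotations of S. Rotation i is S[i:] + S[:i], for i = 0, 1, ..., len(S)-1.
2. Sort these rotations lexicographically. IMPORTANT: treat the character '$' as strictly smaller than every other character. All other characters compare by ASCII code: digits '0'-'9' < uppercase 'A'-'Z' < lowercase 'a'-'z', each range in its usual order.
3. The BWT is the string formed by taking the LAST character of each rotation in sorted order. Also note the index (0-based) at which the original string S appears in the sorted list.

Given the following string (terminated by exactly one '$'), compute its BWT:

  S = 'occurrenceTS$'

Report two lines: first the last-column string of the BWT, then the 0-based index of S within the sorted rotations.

Answer: STeonccre$ruc
9

Derivation:
All 13 rotations (rotation i = S[i:]+S[:i]):
  rot[0] = occurrenceTS$
  rot[1] = ccurrenceTS$o
  rot[2] = currenceTS$oc
  rot[3] = urrenceTS$occ
  rot[4] = rrenceTS$occu
  rot[5] = renceTS$occur
  rot[6] = enceTS$occurr
  rot[7] = nceTS$occurre
  rot[8] = ceTS$occurren
  rot[9] = eTS$occurrenc
  rot[10] = TS$occurrence
  rot[11] = S$occurrenceT
  rot[12] = $occurrenceTS
Sorted (with $ < everything):
  sorted[0] = $occurrenceTS  (last char: 'S')
  sorted[1] = S$occurrenceT  (last char: 'T')
  sorted[2] = TS$occurrence  (last char: 'e')
  sorted[3] = ccurrenceTS$o  (last char: 'o')
  sorted[4] = ceTS$occurren  (last char: 'n')
  sorted[5] = currenceTS$oc  (last char: 'c')
  sorted[6] = eTS$occurrenc  (last char: 'c')
  sorted[7] = enceTS$occurr  (last char: 'r')
  sorted[8] = nceTS$occurre  (last char: 'e')
  sorted[9] = occurrenceTS$  (last char: '$')
  sorted[10] = renceTS$occur  (last char: 'r')
  sorted[11] = rrenceTS$occu  (last char: 'u')
  sorted[12] = urrenceTS$occ  (last char: 'c')
Last column: STeonccre$ruc
Original string S is at sorted index 9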